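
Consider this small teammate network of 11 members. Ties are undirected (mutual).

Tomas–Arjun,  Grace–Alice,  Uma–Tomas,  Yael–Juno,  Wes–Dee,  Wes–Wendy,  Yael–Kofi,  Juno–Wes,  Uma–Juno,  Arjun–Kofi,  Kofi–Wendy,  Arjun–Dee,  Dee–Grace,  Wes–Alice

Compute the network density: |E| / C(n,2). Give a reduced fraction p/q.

There are 14 edges and 11 nodes, so the maximum possible is C(11,2) = 55.
Density = 14/55.

14/55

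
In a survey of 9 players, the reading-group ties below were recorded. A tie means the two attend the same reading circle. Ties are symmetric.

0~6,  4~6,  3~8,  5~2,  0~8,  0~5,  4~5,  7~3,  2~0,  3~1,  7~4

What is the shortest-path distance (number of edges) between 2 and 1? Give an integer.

One shortest route is 2 – 0 – 8 – 3 – 1, which uses 4 edges, and at distance 3 from 2 we only reach {3, 7}, which does not include 1. So d(2,1) = 4.

4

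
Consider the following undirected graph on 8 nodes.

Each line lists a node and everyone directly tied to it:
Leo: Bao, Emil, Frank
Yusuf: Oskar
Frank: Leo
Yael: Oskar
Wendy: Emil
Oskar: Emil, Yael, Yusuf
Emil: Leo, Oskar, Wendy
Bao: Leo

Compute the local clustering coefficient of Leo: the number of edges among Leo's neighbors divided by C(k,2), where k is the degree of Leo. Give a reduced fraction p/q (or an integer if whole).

0

Leo's neighbors: Bao, Emil, and Frank (k = 3).
Possible neighbor pairs: C(3,2) = 3. Edges among them: none → e = 0.
Clustering(Leo) = 0/3 = 0.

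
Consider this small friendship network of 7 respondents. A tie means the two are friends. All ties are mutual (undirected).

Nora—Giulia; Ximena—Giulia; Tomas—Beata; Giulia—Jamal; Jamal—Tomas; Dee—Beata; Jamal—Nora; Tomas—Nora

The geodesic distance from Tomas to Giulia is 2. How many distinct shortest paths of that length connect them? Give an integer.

The shortest distance is 2. The length-2 paths are: Tomas–Nora–Giulia; Tomas–Jamal–Giulia.
That gives 2 distinct shortest paths.

2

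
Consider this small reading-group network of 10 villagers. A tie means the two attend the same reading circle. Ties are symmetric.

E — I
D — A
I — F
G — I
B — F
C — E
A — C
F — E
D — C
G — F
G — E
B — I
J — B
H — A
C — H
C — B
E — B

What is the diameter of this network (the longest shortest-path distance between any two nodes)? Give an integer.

Eccentricity of each node (its greatest distance to any other): A:3, B:2, C:2, D:3, E:2, F:3, G:3, H:3, I:3, J:3.
The maximum eccentricity is 3, realized for instance by the pair J–G via J – B – E – G. So the diameter is 3.

3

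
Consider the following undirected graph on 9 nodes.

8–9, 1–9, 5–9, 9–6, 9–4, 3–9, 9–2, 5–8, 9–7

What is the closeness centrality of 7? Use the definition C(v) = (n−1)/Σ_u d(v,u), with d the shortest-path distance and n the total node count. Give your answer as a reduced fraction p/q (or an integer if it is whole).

8/15

Distances from 7: 1:2, 2:2, 3:2, 4:2, 5:2, 6:2, 8:2, 9:1. Sum = 15.
n = 9, so closeness = 8/15.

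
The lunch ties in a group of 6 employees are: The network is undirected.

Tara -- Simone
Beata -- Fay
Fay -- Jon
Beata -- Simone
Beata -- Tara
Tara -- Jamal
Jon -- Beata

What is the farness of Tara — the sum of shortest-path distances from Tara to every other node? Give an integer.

Distances from Tara: Beata:1, Fay:2, Jamal:1, Jon:2, Simone:1.
Sum = 1 + 2 + 1 + 2 + 1 = 7.

7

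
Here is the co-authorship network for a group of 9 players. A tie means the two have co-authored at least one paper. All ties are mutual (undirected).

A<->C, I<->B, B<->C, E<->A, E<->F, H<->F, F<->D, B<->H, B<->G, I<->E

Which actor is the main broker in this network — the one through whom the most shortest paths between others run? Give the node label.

Unnormalized betweenness of each node: A:2, B:23/2, C:5/2, D:0, E:13/2, F:17/2, G:0, H:5, I:2.
B has the largest value, 23/2, making it the main broker — the node through which the most shortest paths run.

B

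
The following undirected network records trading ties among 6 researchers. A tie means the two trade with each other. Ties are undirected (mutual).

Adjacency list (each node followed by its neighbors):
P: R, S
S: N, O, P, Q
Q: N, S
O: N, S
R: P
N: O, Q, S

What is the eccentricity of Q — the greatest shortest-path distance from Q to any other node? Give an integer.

3

Distances from Q: N:1, O:2, P:2, R:3, S:1.
The largest is 3 (to R), so the eccentricity of Q is 3.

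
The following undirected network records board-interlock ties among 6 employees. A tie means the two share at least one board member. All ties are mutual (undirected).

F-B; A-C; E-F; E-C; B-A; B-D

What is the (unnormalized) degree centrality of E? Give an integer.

E is directly tied to C and F. That is 2 neighbors, so the degree of E is 2.

2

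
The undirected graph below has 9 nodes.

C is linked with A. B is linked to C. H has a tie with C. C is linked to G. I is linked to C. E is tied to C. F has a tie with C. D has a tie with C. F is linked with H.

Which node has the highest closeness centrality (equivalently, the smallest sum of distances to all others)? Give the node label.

C

Farness (sum of distances to all others) for each node — A:15, B:15, C:8, D:15, E:15, F:14, G:15, H:14, I:15.
The smallest farness is 8, for C, so C has the highest closeness.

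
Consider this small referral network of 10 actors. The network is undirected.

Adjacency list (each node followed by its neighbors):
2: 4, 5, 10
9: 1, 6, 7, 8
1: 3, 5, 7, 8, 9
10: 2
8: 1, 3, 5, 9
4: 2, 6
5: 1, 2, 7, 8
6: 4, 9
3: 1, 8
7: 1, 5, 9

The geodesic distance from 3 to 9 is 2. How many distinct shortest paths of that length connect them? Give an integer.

The shortest distance is 2. The length-2 paths are: 3–8–9; 3–1–9.
That gives 2 distinct shortest paths.

2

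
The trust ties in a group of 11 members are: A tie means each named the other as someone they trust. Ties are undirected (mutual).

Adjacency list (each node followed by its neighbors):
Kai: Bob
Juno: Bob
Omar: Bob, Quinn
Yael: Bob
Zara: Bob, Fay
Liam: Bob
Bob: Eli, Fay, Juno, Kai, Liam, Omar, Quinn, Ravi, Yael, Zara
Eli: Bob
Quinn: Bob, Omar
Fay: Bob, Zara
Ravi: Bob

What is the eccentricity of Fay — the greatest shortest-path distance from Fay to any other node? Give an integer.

2

Distances from Fay: Bob:1, Eli:2, Juno:2, Kai:2, Liam:2, Omar:2, Quinn:2, Ravi:2, Yael:2, Zara:1.
The largest is 2 (to Eli, Ravi, Quinn, Liam, Omar, Kai, Yael, and Juno), so the eccentricity of Fay is 2.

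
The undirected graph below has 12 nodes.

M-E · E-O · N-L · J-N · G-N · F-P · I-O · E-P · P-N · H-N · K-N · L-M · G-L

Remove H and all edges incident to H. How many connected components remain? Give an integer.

1

H's neighbors (N) remain reachable from one another through other ties, so the rest of the network stays in one piece.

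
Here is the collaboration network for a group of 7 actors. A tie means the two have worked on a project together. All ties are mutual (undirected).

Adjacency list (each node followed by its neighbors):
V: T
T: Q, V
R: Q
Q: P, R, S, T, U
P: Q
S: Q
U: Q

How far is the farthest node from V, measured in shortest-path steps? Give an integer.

3

Distances from V: P:3, Q:2, R:3, S:3, T:1, U:3.
The largest is 3 (to U, S, R, and P), so the eccentricity of V is 3.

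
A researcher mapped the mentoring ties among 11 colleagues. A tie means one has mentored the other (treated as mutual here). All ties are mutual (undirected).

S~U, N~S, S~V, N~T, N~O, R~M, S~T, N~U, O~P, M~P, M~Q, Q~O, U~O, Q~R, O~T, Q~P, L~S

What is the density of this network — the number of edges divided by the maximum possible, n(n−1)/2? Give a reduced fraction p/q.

17/55

There are 17 edges and 11 nodes, so the maximum possible is C(11,2) = 55.
Density = 17/55.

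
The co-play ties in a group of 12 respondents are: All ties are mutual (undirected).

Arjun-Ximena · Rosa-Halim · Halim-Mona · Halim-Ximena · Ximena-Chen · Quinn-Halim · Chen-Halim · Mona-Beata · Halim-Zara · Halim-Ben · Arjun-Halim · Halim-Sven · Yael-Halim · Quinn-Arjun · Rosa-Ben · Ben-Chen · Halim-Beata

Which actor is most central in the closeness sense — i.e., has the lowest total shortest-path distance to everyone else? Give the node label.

Farness (sum of distances to all others) for each node — Arjun:19, Beata:20, Ben:19, Chen:19, Halim:11, Mona:20, Quinn:20, Rosa:20, Sven:21, Ximena:19, Yael:21, Zara:21.
The smallest farness is 11, for Halim, so Halim has the highest closeness.

Halim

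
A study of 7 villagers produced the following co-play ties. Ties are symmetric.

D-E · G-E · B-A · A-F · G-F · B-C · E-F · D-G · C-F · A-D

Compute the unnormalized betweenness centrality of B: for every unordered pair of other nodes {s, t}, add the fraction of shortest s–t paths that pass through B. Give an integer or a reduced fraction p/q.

3/4

Pairs whose geodesics pass through B — A–C: 1/2; D–C: 1/4.
All other pairs contribute 0.
Summing the contributions gives betweenness(B) = 3/4.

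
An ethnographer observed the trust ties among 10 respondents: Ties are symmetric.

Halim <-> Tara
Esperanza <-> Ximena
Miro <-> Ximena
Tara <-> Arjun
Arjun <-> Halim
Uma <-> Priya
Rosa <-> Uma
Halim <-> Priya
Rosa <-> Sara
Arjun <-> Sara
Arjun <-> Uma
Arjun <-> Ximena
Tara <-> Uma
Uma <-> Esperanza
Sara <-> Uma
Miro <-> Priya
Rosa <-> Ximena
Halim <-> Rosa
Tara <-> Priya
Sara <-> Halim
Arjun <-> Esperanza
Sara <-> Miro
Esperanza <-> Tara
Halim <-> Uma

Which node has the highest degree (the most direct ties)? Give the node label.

Degrees — Arjun:6, Esperanza:4, Halim:6, Miro:3, Priya:4, Rosa:4, Sara:5, Tara:5, Uma:7, Ximena:4.
The maximum is 7, attained only by Uma.

Uma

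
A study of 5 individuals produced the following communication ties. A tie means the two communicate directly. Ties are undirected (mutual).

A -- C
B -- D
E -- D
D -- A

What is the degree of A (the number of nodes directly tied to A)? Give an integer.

A is directly tied to C and D. That is 2 neighbors, so the degree of A is 2.

2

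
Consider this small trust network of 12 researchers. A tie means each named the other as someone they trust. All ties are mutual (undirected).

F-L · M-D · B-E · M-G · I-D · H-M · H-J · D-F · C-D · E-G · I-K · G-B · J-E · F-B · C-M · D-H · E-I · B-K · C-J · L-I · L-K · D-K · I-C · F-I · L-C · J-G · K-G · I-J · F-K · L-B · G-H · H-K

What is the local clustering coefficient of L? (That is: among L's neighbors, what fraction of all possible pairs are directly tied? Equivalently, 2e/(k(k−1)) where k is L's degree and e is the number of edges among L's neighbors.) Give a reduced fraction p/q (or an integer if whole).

3/5

L's neighbors: B, C, F, I, and K (k = 5).
Possible neighbor pairs: C(5,2) = 10. Edges among them: B–F, B–K, C–I, F–I, F–K, I–K → e = 6.
Clustering(L) = 6/10 = 3/5.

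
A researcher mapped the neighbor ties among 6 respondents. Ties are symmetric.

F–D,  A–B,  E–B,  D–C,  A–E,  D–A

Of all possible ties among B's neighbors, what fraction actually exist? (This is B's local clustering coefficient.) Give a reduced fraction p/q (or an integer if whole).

1

B's neighbors: A and E (k = 2).
Possible neighbor pairs: C(2,2) = 1. Edges among them: A–E → e = 1.
Clustering(B) = 1/1.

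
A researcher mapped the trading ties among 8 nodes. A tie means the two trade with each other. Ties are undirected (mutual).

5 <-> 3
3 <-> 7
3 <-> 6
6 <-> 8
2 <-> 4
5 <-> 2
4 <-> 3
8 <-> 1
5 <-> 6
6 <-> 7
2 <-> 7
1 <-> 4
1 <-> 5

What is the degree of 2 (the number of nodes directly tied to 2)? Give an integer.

3

2 is directly tied to 4, 5, and 7. That is 3 neighbors, so the degree of 2 is 3.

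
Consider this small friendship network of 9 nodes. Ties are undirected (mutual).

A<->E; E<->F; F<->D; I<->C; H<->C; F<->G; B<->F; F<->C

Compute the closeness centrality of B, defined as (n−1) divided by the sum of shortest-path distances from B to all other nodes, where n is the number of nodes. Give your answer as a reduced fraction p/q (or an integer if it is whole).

4/9

Distances from B: A:3, C:2, D:2, E:2, F:1, G:2, H:3, I:3. Sum = 18.
n = 9, so closeness = 8/18 = 4/9.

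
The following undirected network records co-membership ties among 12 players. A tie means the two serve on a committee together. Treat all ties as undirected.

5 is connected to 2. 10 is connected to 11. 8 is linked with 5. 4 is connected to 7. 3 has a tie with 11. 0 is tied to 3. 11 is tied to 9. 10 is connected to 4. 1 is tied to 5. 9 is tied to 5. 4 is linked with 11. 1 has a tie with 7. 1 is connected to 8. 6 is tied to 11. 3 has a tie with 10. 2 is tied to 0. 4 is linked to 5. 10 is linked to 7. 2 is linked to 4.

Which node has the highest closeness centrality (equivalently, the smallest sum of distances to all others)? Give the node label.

4

Farness (sum of distances to all others) for each node — 0:25, 1:24, 2:20, 3:23, 4:17, 5:19, 6:29, 7:22, 8:27, 9:22, 10:19, 11:19.
The smallest farness is 17, for 4, so 4 has the highest closeness.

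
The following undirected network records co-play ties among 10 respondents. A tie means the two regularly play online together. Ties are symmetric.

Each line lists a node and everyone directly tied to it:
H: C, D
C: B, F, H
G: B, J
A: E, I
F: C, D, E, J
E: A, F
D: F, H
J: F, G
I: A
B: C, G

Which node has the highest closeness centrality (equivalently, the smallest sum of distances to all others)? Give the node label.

Farness (sum of distances to all others) for each node — A:25, B:23, C:18, D:21, E:19, F:15, G:24, H:24, I:33, J:20.
The smallest farness is 15, for F, so F has the highest closeness.

F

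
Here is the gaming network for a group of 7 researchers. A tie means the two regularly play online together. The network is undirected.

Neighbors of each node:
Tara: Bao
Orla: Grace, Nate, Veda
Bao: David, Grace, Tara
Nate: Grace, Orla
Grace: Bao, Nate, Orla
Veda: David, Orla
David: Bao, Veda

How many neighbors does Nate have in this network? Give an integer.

2

Nate is directly tied to Grace and Orla. That is 2 neighbors, so the degree of Nate is 2.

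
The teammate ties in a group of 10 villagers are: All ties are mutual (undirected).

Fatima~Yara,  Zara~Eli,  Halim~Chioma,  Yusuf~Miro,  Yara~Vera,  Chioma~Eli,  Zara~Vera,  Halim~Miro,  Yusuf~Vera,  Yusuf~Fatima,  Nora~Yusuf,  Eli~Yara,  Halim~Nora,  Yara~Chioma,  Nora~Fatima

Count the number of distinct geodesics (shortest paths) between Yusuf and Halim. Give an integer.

2

The shortest distance is 2. The length-2 paths are: Yusuf–Miro–Halim; Yusuf–Nora–Halim.
That gives 2 distinct shortest paths.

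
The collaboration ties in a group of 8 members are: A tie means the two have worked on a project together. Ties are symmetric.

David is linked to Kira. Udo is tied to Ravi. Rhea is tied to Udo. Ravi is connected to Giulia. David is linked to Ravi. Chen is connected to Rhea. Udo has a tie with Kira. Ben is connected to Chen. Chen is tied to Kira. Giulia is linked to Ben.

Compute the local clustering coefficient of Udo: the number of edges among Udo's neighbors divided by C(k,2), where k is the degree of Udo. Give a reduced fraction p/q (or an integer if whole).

Udo's neighbors: Kira, Ravi, and Rhea (k = 3).
Possible neighbor pairs: C(3,2) = 3. Edges among them: none → e = 0.
Clustering(Udo) = 0/3 = 0.

0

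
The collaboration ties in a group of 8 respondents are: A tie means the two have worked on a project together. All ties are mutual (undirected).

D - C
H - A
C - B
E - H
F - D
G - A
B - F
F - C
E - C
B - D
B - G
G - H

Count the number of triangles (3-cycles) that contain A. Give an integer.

A's neighbors: G and H.
Neighbor pairs that are themselves tied: A–G–H. Each forms one triangle with A, for 1 in total.

1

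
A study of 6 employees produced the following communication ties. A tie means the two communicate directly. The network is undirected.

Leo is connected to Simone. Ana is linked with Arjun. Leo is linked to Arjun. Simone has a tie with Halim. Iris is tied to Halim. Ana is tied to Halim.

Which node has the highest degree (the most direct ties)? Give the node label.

Halim

Degrees — Ana:2, Arjun:2, Halim:3, Iris:1, Leo:2, Simone:2.
The maximum is 3, attained only by Halim.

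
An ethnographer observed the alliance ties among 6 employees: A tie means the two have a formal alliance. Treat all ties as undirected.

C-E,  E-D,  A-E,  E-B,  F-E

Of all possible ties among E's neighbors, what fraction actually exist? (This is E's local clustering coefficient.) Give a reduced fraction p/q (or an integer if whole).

0

E's neighbors: A, B, C, D, and F (k = 5).
Possible neighbor pairs: C(5,2) = 10. Edges among them: none → e = 0.
Clustering(E) = 0/10 = 0.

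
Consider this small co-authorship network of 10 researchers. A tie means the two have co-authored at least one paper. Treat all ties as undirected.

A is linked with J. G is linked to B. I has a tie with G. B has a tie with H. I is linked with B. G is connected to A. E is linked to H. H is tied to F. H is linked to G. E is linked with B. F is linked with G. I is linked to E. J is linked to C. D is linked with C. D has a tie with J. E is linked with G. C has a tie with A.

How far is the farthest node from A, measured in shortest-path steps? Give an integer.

Distances from A: B:2, C:1, D:2, E:2, F:2, G:1, H:2, I:2, J:1.
The largest is 2 (to D, F, I, E, H, and B), so the eccentricity of A is 2.

2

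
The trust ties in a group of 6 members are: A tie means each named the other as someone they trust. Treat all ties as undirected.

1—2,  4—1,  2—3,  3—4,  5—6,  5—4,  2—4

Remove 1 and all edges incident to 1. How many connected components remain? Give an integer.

1

1's neighbors (2 and 4) remain reachable from one another through other ties, so the rest of the network stays in one piece.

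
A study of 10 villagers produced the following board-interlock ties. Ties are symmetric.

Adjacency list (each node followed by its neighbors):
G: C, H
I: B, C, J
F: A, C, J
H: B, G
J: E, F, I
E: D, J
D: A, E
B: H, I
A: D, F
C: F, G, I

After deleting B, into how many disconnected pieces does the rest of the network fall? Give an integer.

1

B's neighbors (H and I) remain reachable from one another through other ties, so the rest of the network stays in one piece.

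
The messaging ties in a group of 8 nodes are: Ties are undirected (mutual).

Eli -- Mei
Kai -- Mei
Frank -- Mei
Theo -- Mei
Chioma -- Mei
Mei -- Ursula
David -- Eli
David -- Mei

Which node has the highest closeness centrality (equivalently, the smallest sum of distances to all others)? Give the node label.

Mei

Farness (sum of distances to all others) for each node — Chioma:13, David:12, Eli:12, Frank:13, Kai:13, Mei:7, Theo:13, Ursula:13.
The smallest farness is 7, for Mei, so Mei has the highest closeness.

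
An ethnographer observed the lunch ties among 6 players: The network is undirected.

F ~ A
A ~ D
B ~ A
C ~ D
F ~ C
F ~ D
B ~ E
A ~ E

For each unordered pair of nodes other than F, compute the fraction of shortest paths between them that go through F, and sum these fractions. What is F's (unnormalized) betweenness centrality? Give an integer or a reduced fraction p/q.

3/2

Pairs whose geodesics pass through F — C–A: 1/2; C–E: 1/2; C–B: 1/2.
All other pairs contribute 0.
Summing the contributions gives betweenness(F) = 3/2.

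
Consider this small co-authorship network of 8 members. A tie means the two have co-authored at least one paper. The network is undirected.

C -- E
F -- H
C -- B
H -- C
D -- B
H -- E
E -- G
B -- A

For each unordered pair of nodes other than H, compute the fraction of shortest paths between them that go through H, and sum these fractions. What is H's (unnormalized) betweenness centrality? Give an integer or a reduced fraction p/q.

6

Pairs whose geodesics pass through H — E–F: 1; C–F: 1; G–F: 1; F–A: 1; F–B: 1; F–D: 1.
All other pairs contribute 0.
Summing the contributions gives betweenness(H) = 6.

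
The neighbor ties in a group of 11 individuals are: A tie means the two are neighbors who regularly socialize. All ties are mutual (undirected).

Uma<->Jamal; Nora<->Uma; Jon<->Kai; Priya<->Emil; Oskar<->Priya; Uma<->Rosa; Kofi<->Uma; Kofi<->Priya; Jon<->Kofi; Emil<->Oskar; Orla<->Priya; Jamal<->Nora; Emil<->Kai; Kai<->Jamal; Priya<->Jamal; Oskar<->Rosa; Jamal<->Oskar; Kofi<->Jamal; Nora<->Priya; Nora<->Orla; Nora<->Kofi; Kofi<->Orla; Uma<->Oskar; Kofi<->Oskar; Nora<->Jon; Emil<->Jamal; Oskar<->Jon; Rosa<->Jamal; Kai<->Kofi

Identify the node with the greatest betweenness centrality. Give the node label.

Jamal

Unnormalized betweenness of each node: Emil:7/12, Jamal:893/140, Jon:47/60, Kai:1, Kofi:2539/420, Nora:39/14, Orla:0, Oskar:141/28, Priya:1289/420, Rosa:0, Uma:277/210.
Jamal has the largest value, 893/140, making it the main broker — the node through which the most shortest paths run.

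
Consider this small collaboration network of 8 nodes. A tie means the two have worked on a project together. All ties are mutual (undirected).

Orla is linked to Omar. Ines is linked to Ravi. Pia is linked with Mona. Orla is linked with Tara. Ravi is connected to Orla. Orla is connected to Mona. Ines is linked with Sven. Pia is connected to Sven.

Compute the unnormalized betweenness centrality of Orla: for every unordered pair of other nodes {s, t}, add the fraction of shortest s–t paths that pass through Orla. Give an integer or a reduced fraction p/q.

13

Pairs whose geodesics pass through Orla — Sven–Omar: 2/2; Sven–Tara: 2/2; Omar–Ines: 1; Omar–Ravi: 1; Omar–Tara: 1; Omar–Pia: 1; Omar–Mona: 1; Ines–Tara: 1; Ines–Mona: 1/2; Ravi–Tara: 1; Ravi–Pia: 1/2; Ravi–Mona: 1; Tara–Pia: 1; Tara–Mona: 1.
All other pairs contribute 0.
Summing the contributions gives betweenness(Orla) = 13.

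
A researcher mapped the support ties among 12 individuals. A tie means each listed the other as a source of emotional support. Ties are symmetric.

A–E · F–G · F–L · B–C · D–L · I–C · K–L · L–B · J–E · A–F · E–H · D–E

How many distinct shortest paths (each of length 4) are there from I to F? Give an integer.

The shortest distance is 4, and the only length-4 path is I–C–B–L–F. So there is exactly 1 shortest path.

1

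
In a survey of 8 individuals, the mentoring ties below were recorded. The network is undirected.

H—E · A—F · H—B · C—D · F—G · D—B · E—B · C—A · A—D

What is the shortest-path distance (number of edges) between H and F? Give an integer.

4

One shortest route is H – B – D – A – F, which uses 4 edges, and at distance 3 from H we only reach {A, C}, which does not include F. So d(H,F) = 4.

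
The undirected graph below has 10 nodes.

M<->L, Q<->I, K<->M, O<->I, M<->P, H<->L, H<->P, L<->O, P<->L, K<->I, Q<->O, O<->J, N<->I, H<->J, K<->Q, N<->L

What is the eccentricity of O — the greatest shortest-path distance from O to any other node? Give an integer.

Distances from O: H:2, I:1, J:1, K:2, L:1, M:2, N:2, P:2, Q:1.
The largest is 2 (to P, M, N, H, and K), so the eccentricity of O is 2.

2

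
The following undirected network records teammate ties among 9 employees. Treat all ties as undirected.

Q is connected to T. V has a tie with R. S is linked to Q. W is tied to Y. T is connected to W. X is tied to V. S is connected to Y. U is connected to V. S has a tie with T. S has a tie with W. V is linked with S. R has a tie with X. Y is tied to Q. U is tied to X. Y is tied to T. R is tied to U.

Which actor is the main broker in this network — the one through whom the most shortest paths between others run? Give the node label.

Unnormalized betweenness of each node: Q:0, R:0, S:49/3, T:1/3, U:0, V:15, W:0, X:0, Y:1/3.
S has the largest value, 49/3, making it the main broker — the node through which the most shortest paths run.

S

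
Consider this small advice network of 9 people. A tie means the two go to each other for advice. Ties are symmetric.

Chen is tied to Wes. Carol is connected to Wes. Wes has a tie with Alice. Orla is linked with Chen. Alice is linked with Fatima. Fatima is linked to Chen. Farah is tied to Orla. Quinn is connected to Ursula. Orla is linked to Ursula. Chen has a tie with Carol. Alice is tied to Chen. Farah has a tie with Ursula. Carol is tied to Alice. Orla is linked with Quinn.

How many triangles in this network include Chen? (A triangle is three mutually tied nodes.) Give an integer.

4

Chen's neighbors: Alice, Carol, Fatima, Orla, and Wes.
Neighbor pairs that are themselves tied: Chen–Alice–Carol; Chen–Alice–Fatima; Chen–Alice–Wes; Chen–Carol–Wes. Each forms one triangle with Chen, for 4 in total.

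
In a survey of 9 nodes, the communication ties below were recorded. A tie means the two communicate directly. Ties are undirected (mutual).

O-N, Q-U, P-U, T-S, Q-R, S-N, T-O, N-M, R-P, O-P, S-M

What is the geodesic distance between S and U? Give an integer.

One shortest route is S – T – O – P – U, which uses 4 edges, and at distance 3 from S we only reach {P}, which does not include U. So d(S,U) = 4.

4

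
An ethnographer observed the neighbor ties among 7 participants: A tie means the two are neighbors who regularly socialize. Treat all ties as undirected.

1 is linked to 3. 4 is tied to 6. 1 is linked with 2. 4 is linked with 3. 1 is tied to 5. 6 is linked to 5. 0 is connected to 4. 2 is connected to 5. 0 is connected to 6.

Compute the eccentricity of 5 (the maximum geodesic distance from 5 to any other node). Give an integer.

2

Distances from 5: 0:2, 1:1, 2:1, 3:2, 4:2, 6:1.
The largest is 2 (to 3, 0, and 4), so the eccentricity of 5 is 2.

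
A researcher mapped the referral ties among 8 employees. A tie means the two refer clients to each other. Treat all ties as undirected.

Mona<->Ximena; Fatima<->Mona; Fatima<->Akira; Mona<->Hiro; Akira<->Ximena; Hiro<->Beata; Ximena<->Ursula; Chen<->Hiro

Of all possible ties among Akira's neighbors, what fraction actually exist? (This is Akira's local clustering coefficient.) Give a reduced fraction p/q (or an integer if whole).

0

Akira's neighbors: Fatima and Ximena (k = 2).
Possible neighbor pairs: C(2,2) = 1. Edges among them: none → e = 0.
Clustering(Akira) = 0/1.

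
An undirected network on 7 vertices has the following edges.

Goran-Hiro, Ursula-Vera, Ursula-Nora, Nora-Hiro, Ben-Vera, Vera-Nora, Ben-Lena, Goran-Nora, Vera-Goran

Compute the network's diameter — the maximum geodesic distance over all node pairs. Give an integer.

Eccentricity of each node (its greatest distance to any other): Ben:3, Goran:3, Hiro:4, Lena:4, Nora:3, Ursula:3, Vera:2.
The maximum eccentricity is 4, realized for instance by the pair Lena–Hiro via Lena – Ben – Vera – Goran – Hiro. So the diameter is 4.

4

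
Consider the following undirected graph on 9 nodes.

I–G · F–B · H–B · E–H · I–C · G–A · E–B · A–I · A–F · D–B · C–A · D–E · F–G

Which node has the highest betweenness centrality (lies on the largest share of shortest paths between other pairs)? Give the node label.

Unnormalized betweenness of each node: A:8, B:31/2, C:0, D:0, E:1/2, F:16, G:5/2, H:0, I:1/2.
F has the largest value, 16, making it the main broker — the node through which the most shortest paths run.

F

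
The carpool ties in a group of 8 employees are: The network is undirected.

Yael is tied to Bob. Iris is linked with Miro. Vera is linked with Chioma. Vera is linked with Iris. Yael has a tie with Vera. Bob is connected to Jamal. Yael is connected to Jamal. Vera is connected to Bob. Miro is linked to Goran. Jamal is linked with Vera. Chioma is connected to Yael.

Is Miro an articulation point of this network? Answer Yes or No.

Yes

Removing Miro leaves {Bob, Chioma, Iris, Jamal, Vera, and Yael} with no path to {Goran}, so the network splits into 2 components. Miro is a cut vertex.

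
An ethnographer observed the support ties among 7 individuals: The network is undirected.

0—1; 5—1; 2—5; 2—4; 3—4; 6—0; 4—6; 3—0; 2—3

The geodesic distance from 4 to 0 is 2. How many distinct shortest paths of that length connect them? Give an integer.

The shortest distance is 2. The length-2 paths are: 4–6–0; 4–3–0.
That gives 2 distinct shortest paths.

2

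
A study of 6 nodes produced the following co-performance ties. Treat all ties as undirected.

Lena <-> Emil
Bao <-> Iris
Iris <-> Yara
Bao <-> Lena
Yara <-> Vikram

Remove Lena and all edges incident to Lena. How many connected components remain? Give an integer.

2

Without Lena, the remaining ties split the others into: {Emil}; {Bao, Iris, Vikram, Yara}.
That's 2 separate components.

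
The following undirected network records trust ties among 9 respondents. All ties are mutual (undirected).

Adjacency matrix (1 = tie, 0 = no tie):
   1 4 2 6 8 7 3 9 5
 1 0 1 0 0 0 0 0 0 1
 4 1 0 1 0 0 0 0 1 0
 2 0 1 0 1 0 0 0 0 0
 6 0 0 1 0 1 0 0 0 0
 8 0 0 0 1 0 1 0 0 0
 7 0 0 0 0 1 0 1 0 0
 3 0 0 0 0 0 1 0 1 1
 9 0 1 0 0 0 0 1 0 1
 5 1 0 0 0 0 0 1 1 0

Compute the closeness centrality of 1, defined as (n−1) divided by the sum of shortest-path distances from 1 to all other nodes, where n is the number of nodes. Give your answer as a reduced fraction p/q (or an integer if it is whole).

4/9

Distances from 1: 2:2, 3:2, 4:1, 5:1, 6:3, 7:3, 8:4, 9:2. Sum = 18.
n = 9, so closeness = 8/18 = 4/9.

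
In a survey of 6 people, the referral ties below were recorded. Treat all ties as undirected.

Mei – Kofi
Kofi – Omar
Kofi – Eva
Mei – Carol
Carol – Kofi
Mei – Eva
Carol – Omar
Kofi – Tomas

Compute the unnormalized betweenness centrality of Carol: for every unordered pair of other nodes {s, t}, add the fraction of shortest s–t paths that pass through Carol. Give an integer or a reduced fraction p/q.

1/2

Pairs whose geodesics pass through Carol — Mei–Omar: 1/2.
All other pairs contribute 0.
Summing the contributions gives betweenness(Carol) = 1/2.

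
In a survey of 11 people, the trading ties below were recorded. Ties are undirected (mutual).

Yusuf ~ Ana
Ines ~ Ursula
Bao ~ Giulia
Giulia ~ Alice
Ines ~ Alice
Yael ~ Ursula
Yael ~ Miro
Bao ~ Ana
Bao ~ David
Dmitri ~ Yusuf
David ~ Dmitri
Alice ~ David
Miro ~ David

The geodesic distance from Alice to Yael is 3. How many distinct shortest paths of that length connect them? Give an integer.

The shortest distance is 3. The length-3 paths are: Alice–Ines–Ursula–Yael; Alice–David–Miro–Yael.
That gives 2 distinct shortest paths.

2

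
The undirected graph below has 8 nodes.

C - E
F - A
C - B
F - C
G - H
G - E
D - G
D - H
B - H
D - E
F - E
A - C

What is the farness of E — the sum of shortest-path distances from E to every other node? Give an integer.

10

Distances from E: A:2, B:2, C:1, D:1, F:1, G:1, H:2.
Sum = 2 + 2 + 1 + 1 + 1 + 1 + 2 = 10.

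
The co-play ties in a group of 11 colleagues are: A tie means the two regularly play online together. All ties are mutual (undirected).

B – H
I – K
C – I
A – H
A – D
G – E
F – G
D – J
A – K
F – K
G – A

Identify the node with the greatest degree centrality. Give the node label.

A

Degrees — A:4, B:1, C:1, D:2, E:1, F:2, G:3, H:2, I:2, J:1, K:3.
The maximum is 4, attained only by A.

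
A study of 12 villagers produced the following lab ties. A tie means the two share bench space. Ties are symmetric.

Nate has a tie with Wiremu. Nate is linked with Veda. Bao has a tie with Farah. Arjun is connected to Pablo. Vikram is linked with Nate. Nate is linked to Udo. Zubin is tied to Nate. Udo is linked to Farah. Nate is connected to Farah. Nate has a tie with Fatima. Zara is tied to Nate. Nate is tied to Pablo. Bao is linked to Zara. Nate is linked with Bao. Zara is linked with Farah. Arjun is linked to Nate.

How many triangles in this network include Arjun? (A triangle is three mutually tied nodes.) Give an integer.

Arjun's neighbors: Nate and Pablo.
Neighbor pairs that are themselves tied: Arjun–Nate–Pablo. Each forms one triangle with Arjun, for 1 in total.

1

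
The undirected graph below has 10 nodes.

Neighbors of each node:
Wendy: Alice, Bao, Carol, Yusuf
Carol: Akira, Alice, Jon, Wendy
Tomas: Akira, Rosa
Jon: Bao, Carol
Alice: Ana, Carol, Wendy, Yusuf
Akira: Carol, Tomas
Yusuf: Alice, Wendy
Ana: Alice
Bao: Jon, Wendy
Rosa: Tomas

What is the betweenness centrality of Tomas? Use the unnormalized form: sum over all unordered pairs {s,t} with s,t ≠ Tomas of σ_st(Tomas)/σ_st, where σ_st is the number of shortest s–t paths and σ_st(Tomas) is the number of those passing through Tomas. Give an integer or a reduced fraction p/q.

8

Pairs whose geodesics pass through Tomas — Yusuf–Rosa: 2/2; Wendy–Rosa: 1; Bao–Rosa: 2/2; Carol–Rosa: 1; Jon–Rosa: 1; Ana–Rosa: 1; Alice–Rosa: 1; Akira–Rosa: 1.
All other pairs contribute 0.
Summing the contributions gives betweenness(Tomas) = 8.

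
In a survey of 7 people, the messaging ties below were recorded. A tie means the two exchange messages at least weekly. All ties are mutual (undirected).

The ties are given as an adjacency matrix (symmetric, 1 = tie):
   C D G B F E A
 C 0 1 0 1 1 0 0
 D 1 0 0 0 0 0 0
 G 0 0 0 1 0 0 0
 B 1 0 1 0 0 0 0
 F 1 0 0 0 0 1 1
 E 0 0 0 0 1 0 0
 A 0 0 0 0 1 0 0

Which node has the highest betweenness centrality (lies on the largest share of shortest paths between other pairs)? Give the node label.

Unnormalized betweenness of each node: A:0, B:5, C:11, D:0, E:0, F:9, G:0.
C has the largest value, 11, making it the main broker — the node through which the most shortest paths run.

C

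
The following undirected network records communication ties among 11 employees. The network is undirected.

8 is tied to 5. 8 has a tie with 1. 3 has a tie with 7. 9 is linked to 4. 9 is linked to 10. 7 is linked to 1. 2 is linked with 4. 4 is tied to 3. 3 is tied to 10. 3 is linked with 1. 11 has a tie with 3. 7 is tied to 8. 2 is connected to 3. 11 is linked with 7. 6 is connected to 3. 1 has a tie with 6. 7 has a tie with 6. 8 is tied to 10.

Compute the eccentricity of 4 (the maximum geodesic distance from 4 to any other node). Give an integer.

4

Distances from 4: 1:2, 2:1, 3:1, 5:4, 6:2, 7:2, 8:3, 9:1, 10:2, 11:2.
The largest is 4 (to 5), so the eccentricity of 4 is 4.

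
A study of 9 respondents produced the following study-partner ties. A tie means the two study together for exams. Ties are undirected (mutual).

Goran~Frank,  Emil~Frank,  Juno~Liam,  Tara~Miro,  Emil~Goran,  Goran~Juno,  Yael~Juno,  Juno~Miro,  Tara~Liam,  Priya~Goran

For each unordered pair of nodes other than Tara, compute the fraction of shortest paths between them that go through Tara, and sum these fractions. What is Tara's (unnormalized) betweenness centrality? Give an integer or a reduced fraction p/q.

1/2

Pairs whose geodesics pass through Tara — Liam–Miro: 1/2.
All other pairs contribute 0.
Summing the contributions gives betweenness(Tara) = 1/2.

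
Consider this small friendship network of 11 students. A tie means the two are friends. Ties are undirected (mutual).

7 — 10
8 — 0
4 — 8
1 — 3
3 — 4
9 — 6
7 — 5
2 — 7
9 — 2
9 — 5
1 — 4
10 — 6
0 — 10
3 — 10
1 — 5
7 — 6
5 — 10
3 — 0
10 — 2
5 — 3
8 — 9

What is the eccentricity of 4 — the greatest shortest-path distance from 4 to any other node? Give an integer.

3

Distances from 4: 0:2, 1:1, 2:3, 3:1, 5:2, 6:3, 7:3, 8:1, 9:2, 10:2.
The largest is 3 (to 7, 6, and 2), so the eccentricity of 4 is 3.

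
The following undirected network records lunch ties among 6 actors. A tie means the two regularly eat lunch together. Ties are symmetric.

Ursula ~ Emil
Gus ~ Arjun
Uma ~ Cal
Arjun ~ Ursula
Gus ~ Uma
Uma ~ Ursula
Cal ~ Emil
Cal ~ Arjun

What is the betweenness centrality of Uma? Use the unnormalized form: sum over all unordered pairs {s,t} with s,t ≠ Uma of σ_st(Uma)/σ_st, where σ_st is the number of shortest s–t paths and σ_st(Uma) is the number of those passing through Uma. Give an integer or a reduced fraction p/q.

Pairs whose geodesics pass through Uma — Ursula–Cal: 1/3; Ursula–Gus: 1/2; Emil–Gus: 2/4; Cal–Gus: 1/2.
All other pairs contribute 0.
Summing the contributions gives betweenness(Uma) = 11/6.

11/6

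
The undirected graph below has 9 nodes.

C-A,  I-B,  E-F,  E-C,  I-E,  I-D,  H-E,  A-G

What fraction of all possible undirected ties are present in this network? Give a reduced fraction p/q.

There are 8 edges and 9 nodes, so the maximum possible is C(9,2) = 36.
Density = 8/36 = 2/9.

2/9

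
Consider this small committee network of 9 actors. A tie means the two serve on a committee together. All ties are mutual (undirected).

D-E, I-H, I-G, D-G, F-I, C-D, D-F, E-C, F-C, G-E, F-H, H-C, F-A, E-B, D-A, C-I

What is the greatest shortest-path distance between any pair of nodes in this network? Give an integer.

Eccentricity of each node (its greatest distance to any other): A:3, B:3, C:2, D:2, E:2, F:3, G:2, H:3, I:3.
The maximum eccentricity is 3, realized for instance by the pair I–B via I – C – E – B. So the diameter is 3.

3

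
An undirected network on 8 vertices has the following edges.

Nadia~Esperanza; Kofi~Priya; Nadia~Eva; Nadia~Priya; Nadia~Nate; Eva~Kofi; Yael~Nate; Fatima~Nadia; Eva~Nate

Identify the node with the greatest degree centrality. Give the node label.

Nadia

Degrees — Esperanza:1, Eva:3, Fatima:1, Kofi:2, Nadia:5, Nate:3, Priya:2, Yael:1.
The maximum is 5, attained only by Nadia.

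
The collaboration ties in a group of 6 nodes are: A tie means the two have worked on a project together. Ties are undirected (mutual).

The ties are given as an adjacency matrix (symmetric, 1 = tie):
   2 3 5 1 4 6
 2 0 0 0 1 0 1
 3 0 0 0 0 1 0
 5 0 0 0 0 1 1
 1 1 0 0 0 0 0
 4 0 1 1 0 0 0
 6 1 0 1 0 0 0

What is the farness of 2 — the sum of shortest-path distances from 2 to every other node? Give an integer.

Distances from 2: 1:1, 3:4, 4:3, 5:2, 6:1.
Sum = 1 + 4 + 3 + 2 + 1 = 11.

11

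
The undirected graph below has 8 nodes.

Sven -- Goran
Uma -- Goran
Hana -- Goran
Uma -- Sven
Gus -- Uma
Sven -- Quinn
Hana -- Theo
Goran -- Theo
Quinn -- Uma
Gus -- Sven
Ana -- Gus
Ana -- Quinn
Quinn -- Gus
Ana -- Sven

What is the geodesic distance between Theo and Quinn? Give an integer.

One shortest route is Theo – Goran – Uma – Quinn, which uses 3 edges, and at distance 2 from Theo we only reach {Sven, Uma}, which does not include Quinn. So d(Theo,Quinn) = 3.

3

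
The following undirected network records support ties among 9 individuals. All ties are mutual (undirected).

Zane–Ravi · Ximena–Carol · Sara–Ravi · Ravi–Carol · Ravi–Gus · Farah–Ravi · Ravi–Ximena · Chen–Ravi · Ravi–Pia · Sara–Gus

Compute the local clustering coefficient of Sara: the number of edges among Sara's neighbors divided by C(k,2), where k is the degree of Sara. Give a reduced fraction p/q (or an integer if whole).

1

Sara's neighbors: Gus and Ravi (k = 2).
Possible neighbor pairs: C(2,2) = 1. Edges among them: Gus–Ravi → e = 1.
Clustering(Sara) = 1/1.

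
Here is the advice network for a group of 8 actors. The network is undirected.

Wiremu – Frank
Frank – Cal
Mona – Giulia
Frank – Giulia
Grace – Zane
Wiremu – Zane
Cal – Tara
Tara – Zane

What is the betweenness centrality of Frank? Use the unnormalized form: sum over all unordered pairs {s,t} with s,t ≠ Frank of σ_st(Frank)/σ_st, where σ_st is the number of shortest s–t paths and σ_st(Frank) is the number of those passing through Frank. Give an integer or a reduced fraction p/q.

Pairs whose geodesics pass through Frank — Wiremu–Giulia: 1; Wiremu–Cal: 1; Wiremu–Mona: 1; Tara–Giulia: 1; Tara–Mona: 1; Giulia–Cal: 1; Giulia–Zane: 1; Giulia–Grace: 1; Cal–Mona: 1; Zane–Mona: 1; Mona–Grace: 1.
All other pairs contribute 0.
Summing the contributions gives betweenness(Frank) = 11.

11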